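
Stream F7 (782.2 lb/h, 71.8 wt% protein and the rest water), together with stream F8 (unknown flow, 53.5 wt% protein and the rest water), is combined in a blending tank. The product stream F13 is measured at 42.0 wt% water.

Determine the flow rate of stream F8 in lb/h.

Let F8 be the unknown flow. Total out = 782.2 + F8.
water balance: 220.58 + 0.465·F8 = 0.420·(782.2 + F8)
(0.465 − 0.420)·F8 = 0.420×782.2 − 220.58 = 107.94
F8 = 107.94 / 0.045 = 2398.7 lb/h

2399 lb/h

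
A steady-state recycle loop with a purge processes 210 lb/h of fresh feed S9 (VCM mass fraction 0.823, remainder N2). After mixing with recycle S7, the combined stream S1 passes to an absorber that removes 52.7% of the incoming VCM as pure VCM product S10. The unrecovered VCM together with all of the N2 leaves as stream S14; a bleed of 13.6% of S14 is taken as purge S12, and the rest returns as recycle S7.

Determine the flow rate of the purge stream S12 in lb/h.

N2 enters only via S9 and leaves only via the purge: 210×0.177 = 0.136×(N2 in S14), and the absorber passes all N2, so N2 in S1 = N2 in S14 = 273.31 lb/h.
VCM in S1: m_A = 210×0.823 + (1−0.136)·(1−0.527)·m_A, so m_A = 172.83/0.5913 = 292.27 lb/h.
S14 = (1−0.527)×292.27 + 273.31 = 411.55 lb/h.
Purge S12 = 0.136×411.55 = 55.971 lb/h.

55.97 lb/h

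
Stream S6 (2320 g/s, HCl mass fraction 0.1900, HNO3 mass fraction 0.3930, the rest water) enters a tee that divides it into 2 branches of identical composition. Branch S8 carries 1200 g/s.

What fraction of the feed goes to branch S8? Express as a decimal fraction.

Fraction to S8 = 1200/2320 = 0.5172.

0.517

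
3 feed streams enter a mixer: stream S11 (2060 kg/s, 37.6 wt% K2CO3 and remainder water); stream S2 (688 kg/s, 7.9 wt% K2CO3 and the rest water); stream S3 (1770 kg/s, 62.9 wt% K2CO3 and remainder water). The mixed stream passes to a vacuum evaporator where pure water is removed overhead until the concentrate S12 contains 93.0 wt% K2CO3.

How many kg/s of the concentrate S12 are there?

2088 kg/s

K2CO3 entering = 2060×0.376 + 688×0.079 + 1770×0.629 = 1942.2 kg/s.
All K2CO3 reports to S12, so S12 = 1942.2/0.930 = 2088.4 kg/s.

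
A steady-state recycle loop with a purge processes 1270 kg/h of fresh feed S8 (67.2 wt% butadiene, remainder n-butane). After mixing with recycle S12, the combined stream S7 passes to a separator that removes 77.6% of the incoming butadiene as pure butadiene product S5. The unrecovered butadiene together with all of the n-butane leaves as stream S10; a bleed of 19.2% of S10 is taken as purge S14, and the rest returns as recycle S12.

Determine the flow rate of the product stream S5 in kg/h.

butadiene in S7: m_A = 1270×0.672 + (1−0.192)·(1−0.776)·m_A, so m_A = 853.44/0.8190 = 1042 kg/h.
Product S5 = 0.776×1042 = 808.62 kg/h.

808.6 kg/h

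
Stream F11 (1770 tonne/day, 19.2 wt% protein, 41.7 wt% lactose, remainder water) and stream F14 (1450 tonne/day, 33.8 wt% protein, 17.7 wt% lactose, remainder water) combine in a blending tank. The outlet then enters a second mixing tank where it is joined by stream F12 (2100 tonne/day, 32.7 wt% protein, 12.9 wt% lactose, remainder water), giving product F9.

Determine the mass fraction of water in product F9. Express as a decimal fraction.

Overall, product flow = 5320 tonne/day.
water in = 1770×0.391 + 1450×0.485 + 2100×0.544 = 2537.7 tonne/day.
water fraction in F9 = 0.4770.

0.4770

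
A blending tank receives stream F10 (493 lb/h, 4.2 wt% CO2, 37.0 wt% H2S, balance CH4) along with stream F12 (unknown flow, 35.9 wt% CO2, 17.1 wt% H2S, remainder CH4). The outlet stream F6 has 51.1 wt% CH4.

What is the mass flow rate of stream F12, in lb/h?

925.9 lb/h

Let F12 be the unknown flow. Total out = 493 + F12.
CH4 balance: 289.88 + 0.470·F12 = 0.511·(493 + F12)
(0.470 − 0.511)·F12 = 0.511×493 − 289.88 = -37.961
F12 = -37.961 / -0.041 = 925.88 lb/h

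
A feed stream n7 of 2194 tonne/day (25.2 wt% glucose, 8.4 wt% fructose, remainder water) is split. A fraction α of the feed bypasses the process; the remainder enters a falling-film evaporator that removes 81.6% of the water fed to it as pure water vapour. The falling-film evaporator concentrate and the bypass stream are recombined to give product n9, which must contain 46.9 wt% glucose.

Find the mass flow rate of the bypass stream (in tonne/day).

320.5 tonne/day

All 2194×0.252 = 552.89 tonne/day of glucose reaches n9, so n9 = 552.89/0.469 = 1178.9 tonne/day and vapour = 1015.1 tonne/day.
The evaporator receives (1−α)·2194 of feed at 0.664 water and removes 0.816 of that water:
0.816×0.664×(1−α)×2194 = 1015.1
(1−α) = 1015.1/1188.8 = 0.8539;  α = 0.1461.
Bypass flow = 0.1461×2194 = 320.45 tonne/day.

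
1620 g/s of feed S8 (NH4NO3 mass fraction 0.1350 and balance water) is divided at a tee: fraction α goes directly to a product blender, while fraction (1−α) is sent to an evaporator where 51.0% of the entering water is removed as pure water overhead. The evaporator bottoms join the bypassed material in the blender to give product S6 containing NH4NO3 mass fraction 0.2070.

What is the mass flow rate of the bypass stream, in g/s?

All 1620×0.135 = 218.7 g/s of NH4NO3 reaches S6, so S6 = 218.7/0.207 = 1056.5 g/s and vapour = 563.48 g/s.
The evaporator receives (1−α)·1620 of feed at 0.865 water and removes 0.510 of that water:
0.510×0.865×(1−α)×1620 = 563.48
(1−α) = 563.48/714.66 = 0.7885;  α = 0.2115.
Bypass flow = 0.2115×1620 = 342.71 g/s.

342.7 g/s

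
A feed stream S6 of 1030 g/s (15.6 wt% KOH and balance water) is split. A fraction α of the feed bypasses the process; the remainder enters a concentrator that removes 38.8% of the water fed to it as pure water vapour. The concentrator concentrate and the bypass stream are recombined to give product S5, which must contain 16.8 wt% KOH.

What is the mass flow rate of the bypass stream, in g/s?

All 1030×0.156 = 160.68 g/s of KOH reaches S5, so S5 = 160.68/0.168 = 956.43 g/s and vapour = 73.571 g/s.
The evaporator receives (1−α)·1030 of feed at 0.844 water and removes 0.388 of that water:
0.388×0.844×(1−α)×1030 = 73.571
(1−α) = 73.571/337.3 = 0.2181;  α = 0.7819.
Bypass flow = 0.7819×1030 = 805.34 g/s.

805.3 g/s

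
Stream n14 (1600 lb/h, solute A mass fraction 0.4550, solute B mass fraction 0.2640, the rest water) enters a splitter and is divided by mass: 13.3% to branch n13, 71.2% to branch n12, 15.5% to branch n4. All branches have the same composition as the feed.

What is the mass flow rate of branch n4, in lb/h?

248 lb/h

Branch n4 flow = 0.155×1600 = 248 lb/h.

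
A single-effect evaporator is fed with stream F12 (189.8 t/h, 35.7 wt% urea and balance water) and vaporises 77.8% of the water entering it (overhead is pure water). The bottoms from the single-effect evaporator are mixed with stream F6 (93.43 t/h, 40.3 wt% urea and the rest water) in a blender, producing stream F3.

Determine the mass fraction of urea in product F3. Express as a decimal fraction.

Vapour removed = 0.778×0.643×189.8 = 94.948 t/h; concentrate = 94.852 t/h.
urea reaching the mixer = 67.759 (from concentrate) + 93.43×0.403 = 105.41 t/h.
Product flow = 94.852 + 93.43 = 188.28 t/h; urea fraction = 0.5599.

0.5599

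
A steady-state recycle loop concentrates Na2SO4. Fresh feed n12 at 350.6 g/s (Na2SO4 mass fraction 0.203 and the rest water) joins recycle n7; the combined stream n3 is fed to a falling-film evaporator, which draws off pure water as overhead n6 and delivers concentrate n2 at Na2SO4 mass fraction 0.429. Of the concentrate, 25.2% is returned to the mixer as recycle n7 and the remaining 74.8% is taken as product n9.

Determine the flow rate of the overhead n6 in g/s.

Overall Na2SO4 balance (none leaves overhead): Na2SO4 in fresh feed = Na2SO4 in product, i.e. 350.6×0.203 = (1−0.252)·n2·0.429.
n2 = 71.172/(0.429×0.748) = 221.79 g/s.
Recycle n7 = 0.252×221.79 = 55.892 g/s.
Combined feed n3 = 350.6 + 55.892 = 406.49 g/s.
Overhead n6 = n3 − n2 = 406.49 − 221.79 = 184.7 g/s.

184.7 g/s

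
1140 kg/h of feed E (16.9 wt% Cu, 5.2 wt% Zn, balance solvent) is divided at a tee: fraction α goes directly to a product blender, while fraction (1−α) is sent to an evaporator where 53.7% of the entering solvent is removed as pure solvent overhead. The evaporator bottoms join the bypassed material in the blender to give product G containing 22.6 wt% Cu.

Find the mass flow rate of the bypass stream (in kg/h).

All 1140×0.169 = 192.66 kg/h of Cu reaches G, so G = 192.66/0.226 = 852.48 kg/h and vapour = 287.52 kg/h.
The evaporator receives (1−α)·1140 of feed at 0.779 solvent and removes 0.537 of that solvent:
0.537×0.779×(1−α)×1140 = 287.52
(1−α) = 287.52/476.89 = 0.6029;  α = 0.3971.
Bypass flow = 0.3971×1140 = 452.68 kg/h.

452.7 kg/h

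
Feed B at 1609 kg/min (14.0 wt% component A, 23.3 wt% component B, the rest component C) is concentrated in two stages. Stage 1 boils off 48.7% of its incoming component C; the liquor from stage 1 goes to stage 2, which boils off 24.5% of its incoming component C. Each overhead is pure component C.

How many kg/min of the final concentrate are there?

component C in feed = 1609×0.627 = 1008.8 kg/min.
After stage 1: component C left = (1−0.487)×1008.8 = 517.54; stream total = 1117.7 kg/min.
After stage 2: component C left = (1−0.245)×517.54 = 390.74; final concentrate = 990.9 kg/min.

990.9 kg/min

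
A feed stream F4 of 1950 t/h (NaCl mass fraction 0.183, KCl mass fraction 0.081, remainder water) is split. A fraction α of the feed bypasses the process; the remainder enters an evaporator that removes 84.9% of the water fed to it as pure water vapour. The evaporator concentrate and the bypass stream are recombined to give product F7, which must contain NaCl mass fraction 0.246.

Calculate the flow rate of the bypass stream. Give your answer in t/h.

1151 t/h

All 1950×0.183 = 356.85 t/h of NaCl reaches F7, so F7 = 356.85/0.246 = 1450.6 t/h and vapour = 499.39 t/h.
The evaporator receives (1−α)·1950 of feed at 0.736 water and removes 0.849 of that water:
0.849×0.736×(1−α)×1950 = 499.39
(1−α) = 499.39/1218.5 = 0.4098;  α = 0.5902.
Bypass flow = 0.5902×1950 = 1150.8 t/h.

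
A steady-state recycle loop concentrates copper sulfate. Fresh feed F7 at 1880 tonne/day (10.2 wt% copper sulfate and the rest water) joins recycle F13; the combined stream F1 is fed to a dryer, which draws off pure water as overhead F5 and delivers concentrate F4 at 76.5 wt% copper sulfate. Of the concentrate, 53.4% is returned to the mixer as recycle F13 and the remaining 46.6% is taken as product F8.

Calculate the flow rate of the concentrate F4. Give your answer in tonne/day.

537.9 tonne/day

Overall copper sulfate balance (none leaves overhead): copper sulfate in fresh feed = copper sulfate in product, i.e. 1880×0.102 = (1−0.534)·F4·0.765.
F4 = 191.76/(0.765×0.466) = 537.91 tonne/day.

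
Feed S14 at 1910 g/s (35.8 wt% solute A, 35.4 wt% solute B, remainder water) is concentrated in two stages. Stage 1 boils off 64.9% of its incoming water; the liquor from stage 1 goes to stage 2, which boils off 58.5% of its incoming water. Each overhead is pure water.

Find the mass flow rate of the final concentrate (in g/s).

1440 g/s

water in feed = 1910×0.288 = 550.08 g/s.
After stage 1: water left = (1−0.649)×550.08 = 193.08; stream total = 1553 g/s.
After stage 2: water left = (1−0.585)×193.08 = 80.127; final concentrate = 1440 g/s.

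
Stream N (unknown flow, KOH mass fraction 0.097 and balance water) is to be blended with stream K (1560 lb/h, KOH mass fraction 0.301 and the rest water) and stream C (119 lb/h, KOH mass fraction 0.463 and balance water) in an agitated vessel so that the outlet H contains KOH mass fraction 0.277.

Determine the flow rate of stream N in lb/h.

331 lb/h

Let N be the unknown flow. Total out = 1679 + N.
KOH balance: 524.66 + 0.097·N = 0.277·(1679 + N)
(0.097 − 0.277)·N = 0.277×1679 − 524.66 = -59.574
N = -59.574 / -0.180 = 330.97 lb/h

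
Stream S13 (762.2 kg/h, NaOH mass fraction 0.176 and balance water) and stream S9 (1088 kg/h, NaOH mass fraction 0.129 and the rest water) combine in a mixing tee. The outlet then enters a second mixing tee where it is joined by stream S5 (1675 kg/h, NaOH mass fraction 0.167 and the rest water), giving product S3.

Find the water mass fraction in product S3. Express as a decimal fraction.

Overall, product flow = 3525.2 kg/h.
water in = 762.2×0.824 + 1088×0.871 + 1675×0.833 = 2971 kg/h.
water fraction in S3 = 0.843.

0.843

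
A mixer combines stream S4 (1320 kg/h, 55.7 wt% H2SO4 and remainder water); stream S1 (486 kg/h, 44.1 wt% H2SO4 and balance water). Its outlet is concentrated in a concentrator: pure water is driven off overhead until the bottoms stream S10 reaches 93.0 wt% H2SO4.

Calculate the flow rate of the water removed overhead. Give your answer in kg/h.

H2SO4 entering = 1320×0.557 + 486×0.441 = 949.57 kg/h.
All H2SO4 reports to S10, so S10 = 949.57/0.930 = 1021 kg/h.
Total feed = 1806 kg/h; overhead = 1806 − 1021 = 784.96 kg/h.

785 kg/h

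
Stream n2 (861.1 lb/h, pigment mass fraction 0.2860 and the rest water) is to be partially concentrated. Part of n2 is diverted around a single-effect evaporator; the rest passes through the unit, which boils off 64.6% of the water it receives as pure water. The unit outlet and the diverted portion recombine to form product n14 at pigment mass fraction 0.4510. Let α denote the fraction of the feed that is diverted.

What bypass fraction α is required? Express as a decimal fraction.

All 861.1×0.286 = 246.27 lb/h of pigment reaches n14, so n14 = 246.27/0.451 = 546.06 lb/h and vapour = 315.04 lb/h.
The evaporator receives (1−α)·861.1 of feed at 0.714 water and removes 0.646 of that water:
0.646×0.714×(1−α)×861.1 = 315.04
(1−α) = 315.04/397.18 = 0.7932;  α = 0.2068.

0.207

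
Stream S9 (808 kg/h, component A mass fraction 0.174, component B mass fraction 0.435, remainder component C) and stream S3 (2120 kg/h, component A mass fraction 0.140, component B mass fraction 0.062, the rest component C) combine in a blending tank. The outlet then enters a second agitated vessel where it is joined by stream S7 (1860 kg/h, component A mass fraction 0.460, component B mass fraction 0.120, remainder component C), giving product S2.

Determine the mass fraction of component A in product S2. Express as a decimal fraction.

0.270

Overall, product flow = 4788 kg/h.
component A in = 808×0.174 + 2120×0.140 + 1860×0.460 = 1293 kg/h.
component A fraction in S2 = 0.270.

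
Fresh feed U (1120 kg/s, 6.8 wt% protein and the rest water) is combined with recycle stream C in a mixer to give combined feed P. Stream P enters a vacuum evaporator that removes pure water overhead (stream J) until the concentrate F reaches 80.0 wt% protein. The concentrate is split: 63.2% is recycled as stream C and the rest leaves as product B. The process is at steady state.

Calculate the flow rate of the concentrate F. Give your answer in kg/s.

258.7 kg/s

Overall protein balance (none leaves overhead): protein in fresh feed = protein in product, i.e. 1120×0.068 = (1−0.632)·F·0.800.
F = 76.16/(0.800×0.368) = 258.7 kg/s.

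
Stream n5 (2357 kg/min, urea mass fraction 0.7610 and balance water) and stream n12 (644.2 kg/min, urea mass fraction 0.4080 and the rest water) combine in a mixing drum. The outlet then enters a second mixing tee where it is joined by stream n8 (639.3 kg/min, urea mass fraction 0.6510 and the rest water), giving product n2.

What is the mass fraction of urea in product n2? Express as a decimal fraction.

0.6792

Overall, product flow = 3640.5 kg/min.
urea in = 2357×0.761 + 644.2×0.408 + 639.3×0.651 = 2472.7 kg/min.
urea fraction in n2 = 0.6792.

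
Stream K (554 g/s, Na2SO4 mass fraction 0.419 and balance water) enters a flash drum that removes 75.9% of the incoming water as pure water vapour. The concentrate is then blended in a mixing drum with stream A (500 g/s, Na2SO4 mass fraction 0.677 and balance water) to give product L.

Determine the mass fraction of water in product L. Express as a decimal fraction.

0.295

Vapour removed = 0.759×0.581×554 = 244.3 g/s; concentrate = 309.7 g/s.
water reaching the mixer = 77.572 (from concentrate) + 500×0.323 = 239.07 g/s.
Product flow = 309.7 + 500 = 809.7 g/s; water fraction = 0.295.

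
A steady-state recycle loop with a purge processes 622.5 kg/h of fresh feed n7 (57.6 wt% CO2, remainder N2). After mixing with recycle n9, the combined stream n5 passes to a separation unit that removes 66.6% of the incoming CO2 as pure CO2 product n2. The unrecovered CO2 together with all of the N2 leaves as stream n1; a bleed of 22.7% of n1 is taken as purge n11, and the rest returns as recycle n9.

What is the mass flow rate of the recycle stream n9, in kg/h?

1024 kg/h

N2 enters only via n7 and leaves only via the purge: 622.5×0.424 = 0.227×(N2 in n1), and the separation unit passes all N2, so N2 in n5 = N2 in n1 = 1162.7 kg/h.
CO2 in n5: m_A = 622.5×0.576 + (1−0.227)·(1−0.666)·m_A, so m_A = 358.56/0.7418 = 483.35 kg/h.
n1 = (1−0.666)×483.35 + 1162.7 = 1324.2 kg/h.
Recycle n9 = (1−0.227)×1324.2 = 1023.6 kg/h.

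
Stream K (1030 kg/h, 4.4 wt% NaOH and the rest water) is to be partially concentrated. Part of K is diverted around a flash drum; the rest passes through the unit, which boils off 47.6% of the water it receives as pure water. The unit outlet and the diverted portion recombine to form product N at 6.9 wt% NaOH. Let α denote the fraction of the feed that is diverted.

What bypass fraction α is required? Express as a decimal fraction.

All 1030×0.044 = 45.32 kg/h of NaOH reaches N, so N = 45.32/0.069 = 656.81 kg/h and vapour = 373.19 kg/h.
The evaporator receives (1−α)·1030 of feed at 0.956 water and removes 0.476 of that water:
0.476×0.956×(1−α)×1030 = 373.19
(1−α) = 373.19/468.71 = 0.7962;  α = 0.2038.

0.204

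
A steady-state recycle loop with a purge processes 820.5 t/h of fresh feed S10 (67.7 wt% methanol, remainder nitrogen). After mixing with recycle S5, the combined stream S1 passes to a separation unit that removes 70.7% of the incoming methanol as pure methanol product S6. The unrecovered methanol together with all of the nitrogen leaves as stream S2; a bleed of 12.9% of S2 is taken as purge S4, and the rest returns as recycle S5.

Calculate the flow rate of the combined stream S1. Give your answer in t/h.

nitrogen enters only via S10 and leaves only via the purge: 820.5×0.323 = 0.129×(nitrogen in S2), and the separation unit passes all nitrogen, so nitrogen in S1 = nitrogen in S2 = 2054.4 t/h.
methanol in S1: m_A = 820.5×0.677 + (1−0.129)·(1−0.707)·m_A, so m_A = 555.48/0.7448 = 745.81 t/h.
S1 = 745.81 + 2054.4 = 2800.2 t/h.

2800 t/h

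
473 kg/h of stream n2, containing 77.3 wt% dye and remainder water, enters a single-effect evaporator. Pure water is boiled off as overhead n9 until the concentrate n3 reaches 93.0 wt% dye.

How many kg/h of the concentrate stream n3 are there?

393.1 kg/h

dye is conserved: 473×0.773 = 365.63 kg/h all reports to the concentrate.
Concentrate = 365.63/(target fraction) = 393.15 kg/h.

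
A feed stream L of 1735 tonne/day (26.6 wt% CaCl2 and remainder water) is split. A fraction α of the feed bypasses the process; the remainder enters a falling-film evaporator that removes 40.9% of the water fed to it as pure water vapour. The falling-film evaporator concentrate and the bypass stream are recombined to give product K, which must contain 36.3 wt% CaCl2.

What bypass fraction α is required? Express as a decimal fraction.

All 1735×0.266 = 461.51 tonne/day of CaCl2 reaches K, so K = 461.51/0.363 = 1271.4 tonne/day and vapour = 463.62 tonne/day.
The evaporator receives (1−α)·1735 of feed at 0.734 water and removes 0.409 of that water:
0.409×0.734×(1−α)×1735 = 463.62
(1−α) = 463.62/520.86 = 0.8901;  α = 0.1099.

0.110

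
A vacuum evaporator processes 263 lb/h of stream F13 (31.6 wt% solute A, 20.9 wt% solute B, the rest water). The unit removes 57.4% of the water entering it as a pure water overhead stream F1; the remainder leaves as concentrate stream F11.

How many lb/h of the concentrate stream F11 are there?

water entering = 263×0.475 = 124.92 lb/h; overhead removed = 0.574×124.92 = 71.707 lb/h.
Concentrate = 263 − 71.707 = 191.29 lb/h.

191.3 lb/h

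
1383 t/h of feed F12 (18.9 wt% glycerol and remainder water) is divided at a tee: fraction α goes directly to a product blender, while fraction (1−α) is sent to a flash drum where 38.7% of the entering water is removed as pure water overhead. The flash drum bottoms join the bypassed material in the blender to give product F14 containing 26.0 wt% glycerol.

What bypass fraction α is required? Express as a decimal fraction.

All 1383×0.189 = 261.39 t/h of glycerol reaches F14, so F14 = 261.39/0.260 = 1005.3 t/h and vapour = 377.67 t/h.
The evaporator receives (1−α)·1383 of feed at 0.811 water and removes 0.387 of that water:
0.387×0.811×(1−α)×1383 = 377.67
(1−α) = 377.67/434.06 = 0.8701;  α = 0.1299.

0.130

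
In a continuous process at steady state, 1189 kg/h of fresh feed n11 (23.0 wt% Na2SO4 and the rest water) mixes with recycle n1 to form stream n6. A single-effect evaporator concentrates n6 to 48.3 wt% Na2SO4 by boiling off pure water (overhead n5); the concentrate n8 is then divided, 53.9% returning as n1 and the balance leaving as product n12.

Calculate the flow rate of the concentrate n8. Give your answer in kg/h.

1228 kg/h

Overall Na2SO4 balance (none leaves overhead): Na2SO4 in fresh feed = Na2SO4 in product, i.e. 1189×0.230 = (1−0.539)·n8·0.483.
n8 = 273.47/(0.483×0.461) = 1228.2 kg/h.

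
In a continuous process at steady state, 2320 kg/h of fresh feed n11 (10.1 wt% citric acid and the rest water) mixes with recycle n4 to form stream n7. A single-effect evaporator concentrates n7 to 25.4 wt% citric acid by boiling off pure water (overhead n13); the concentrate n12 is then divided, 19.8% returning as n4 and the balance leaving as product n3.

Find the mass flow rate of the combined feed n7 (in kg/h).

Overall citric acid balance (none leaves overhead): citric acid in fresh feed = citric acid in product, i.e. 2320×0.101 = (1−0.198)·n12·0.254.
n12 = 234.32/(0.254×0.802) = 1150.3 kg/h.
Recycle n4 = 0.198×1150.3 = 227.75 kg/h.
Combined feed n7 = 2320 + 227.75 = 2547.8 kg/h.

2548 kg/h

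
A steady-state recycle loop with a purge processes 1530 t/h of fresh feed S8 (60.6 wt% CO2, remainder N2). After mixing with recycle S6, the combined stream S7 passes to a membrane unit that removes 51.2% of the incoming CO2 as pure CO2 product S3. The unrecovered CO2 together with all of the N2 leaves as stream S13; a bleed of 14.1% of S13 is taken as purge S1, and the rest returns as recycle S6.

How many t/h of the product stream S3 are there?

CO2 in S7: m_A = 1530×0.606 + (1−0.141)·(1−0.512)·m_A, so m_A = 927.18/0.5808 = 1596.4 t/h.
Product S3 = 0.512×1596.4 = 817.34 t/h.

817.3 t/h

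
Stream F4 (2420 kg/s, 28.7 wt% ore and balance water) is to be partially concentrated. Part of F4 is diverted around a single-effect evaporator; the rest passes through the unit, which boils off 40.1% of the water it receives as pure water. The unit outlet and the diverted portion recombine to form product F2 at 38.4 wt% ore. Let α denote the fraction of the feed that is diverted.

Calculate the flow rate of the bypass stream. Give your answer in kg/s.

All 2420×0.287 = 694.54 kg/s of ore reaches F2, so F2 = 694.54/0.384 = 1808.7 kg/s and vapour = 611.3 kg/s.
The evaporator receives (1−α)·2420 of feed at 0.713 water and removes 0.401 of that water:
0.401×0.713×(1−α)×2420 = 611.3
(1−α) = 611.3/691.91 = 0.8835;  α = 0.1165.
Bypass flow = 0.1165×2420 = 281.93 kg/s.

281.9 kg/s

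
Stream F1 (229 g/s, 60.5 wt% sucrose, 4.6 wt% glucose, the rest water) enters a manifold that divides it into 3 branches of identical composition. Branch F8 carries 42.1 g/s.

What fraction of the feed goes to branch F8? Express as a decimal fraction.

Fraction to F8 = 42.1/229 = 0.1838.

0.184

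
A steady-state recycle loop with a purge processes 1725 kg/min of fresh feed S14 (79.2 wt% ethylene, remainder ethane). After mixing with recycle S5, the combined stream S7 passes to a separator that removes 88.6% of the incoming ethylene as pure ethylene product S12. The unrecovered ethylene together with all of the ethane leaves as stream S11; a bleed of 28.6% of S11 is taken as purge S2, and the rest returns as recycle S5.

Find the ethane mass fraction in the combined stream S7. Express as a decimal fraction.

0.4576

ethane enters only via S14 and leaves only via the purge: 1725×0.208 = 0.286×(ethane in S11), and the separator passes all ethane, so ethane in S7 = ethane in S11 = 1254.5 kg/min.
ethylene in S7: m_A = 1725×0.792 + (1−0.286)·(1−0.886)·m_A, so m_A = 1366.2/0.9186 = 1487.3 kg/min.
S7 = 1487.3 + 1254.5 = 2741.8 kg/min.
ethane fraction in S7 = 1254.5/2741.8 = 0.4576.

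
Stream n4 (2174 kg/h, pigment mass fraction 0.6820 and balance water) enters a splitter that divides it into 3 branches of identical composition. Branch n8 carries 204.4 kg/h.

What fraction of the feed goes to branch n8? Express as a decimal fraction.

Fraction to n8 = 204.4/2174 = 0.0940.

0.094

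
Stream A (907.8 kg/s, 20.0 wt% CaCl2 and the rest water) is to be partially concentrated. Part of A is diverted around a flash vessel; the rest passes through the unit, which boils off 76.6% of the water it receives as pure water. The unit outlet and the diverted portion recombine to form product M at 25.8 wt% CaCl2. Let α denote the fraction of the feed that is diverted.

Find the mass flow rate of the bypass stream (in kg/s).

574.8 kg/s

All 907.8×0.200 = 181.56 kg/s of CaCl2 reaches M, so M = 181.56/0.258 = 703.72 kg/s and vapour = 204.08 kg/s.
The evaporator receives (1−α)·907.8 of feed at 0.800 water and removes 0.766 of that water:
0.766×0.800×(1−α)×907.8 = 204.08
(1−α) = 204.08/556.3 = 0.3669;  α = 0.6331.
Bypass flow = 0.6331×907.8 = 574.77 kg/s.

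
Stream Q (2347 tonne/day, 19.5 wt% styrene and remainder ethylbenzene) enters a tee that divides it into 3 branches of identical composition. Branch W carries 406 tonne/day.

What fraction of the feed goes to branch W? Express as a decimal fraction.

0.173

Fraction to W = 406/2347 = 0.1730.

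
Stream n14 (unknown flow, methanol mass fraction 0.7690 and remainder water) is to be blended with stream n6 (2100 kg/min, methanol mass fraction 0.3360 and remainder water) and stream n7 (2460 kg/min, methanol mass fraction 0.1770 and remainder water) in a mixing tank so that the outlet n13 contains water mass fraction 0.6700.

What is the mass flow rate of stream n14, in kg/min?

828.7 kg/min

Let n14 be the unknown flow. Total out = 4560 + n14.
water balance: 3419 + 0.231·n14 = 0.670·(4560 + n14)
(0.231 − 0.670)·n14 = 0.670×4560 − 3419 = -363.78
n14 = -363.78 / -0.439 = 828.66 kg/min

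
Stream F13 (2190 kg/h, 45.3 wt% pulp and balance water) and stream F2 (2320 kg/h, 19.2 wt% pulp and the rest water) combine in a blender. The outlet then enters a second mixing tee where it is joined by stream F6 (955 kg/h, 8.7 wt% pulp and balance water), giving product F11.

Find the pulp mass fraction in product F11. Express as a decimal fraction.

Overall, product flow = 5465 kg/h.
pulp in = 2190×0.453 + 2320×0.192 + 955×0.087 = 1520.6 kg/h.
pulp fraction in F11 = 0.2782.

0.2782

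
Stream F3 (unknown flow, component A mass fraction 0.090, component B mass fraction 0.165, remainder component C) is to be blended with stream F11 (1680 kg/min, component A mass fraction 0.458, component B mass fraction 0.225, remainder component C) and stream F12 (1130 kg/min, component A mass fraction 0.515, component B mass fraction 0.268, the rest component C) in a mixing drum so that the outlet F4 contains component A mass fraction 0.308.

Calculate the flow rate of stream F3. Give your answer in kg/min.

Let F3 be the unknown flow. Total out = 2810 + F3.
component A balance: 1351.4 + 0.090·F3 = 0.308·(2810 + F3)
(0.090 − 0.308)·F3 = 0.308×2810 − 1351.4 = -485.91
F3 = -485.91 / -0.218 = 2228.9 kg/min

2229 kg/min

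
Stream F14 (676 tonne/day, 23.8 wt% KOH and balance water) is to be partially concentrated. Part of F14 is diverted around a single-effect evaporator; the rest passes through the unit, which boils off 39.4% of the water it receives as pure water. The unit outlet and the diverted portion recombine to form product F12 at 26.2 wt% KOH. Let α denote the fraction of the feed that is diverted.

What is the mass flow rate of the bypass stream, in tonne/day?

All 676×0.238 = 160.89 tonne/day of KOH reaches F12, so F12 = 160.89/0.262 = 614.08 tonne/day and vapour = 61.924 tonne/day.
The evaporator receives (1−α)·676 of feed at 0.762 water and removes 0.394 of that water:
0.394×0.762×(1−α)×676 = 61.924
(1−α) = 61.924/202.95 = 0.3051;  α = 0.6949.
Bypass flow = 0.6949×676 = 469.74 tonne/day.

469.7 tonne/day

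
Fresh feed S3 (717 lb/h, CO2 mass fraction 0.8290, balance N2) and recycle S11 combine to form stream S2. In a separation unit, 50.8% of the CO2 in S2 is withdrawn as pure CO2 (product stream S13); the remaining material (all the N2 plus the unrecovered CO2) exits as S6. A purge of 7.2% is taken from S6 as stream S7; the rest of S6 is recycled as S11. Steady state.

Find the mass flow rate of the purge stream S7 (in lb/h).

N2 enters only via S3 and leaves only via the purge: 717×0.171 = 0.072×(N2 in S6), and the separation unit passes all N2, so N2 in S2 = N2 in S6 = 1702.9 lb/h.
CO2 in S2: m_A = 717×0.829 + (1−0.072)·(1−0.508)·m_A, so m_A = 594.39/0.5434 = 1093.8 lb/h.
S6 = (1−0.508)×1093.8 + 1702.9 = 2241 lb/h.
Purge S7 = 0.072×2241 = 161.35 lb/h.

161.4 lb/h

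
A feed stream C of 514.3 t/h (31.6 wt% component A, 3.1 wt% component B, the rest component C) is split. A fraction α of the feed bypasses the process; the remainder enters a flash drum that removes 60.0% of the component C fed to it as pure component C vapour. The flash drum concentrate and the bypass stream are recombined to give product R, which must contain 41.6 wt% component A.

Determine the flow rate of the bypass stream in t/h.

All 514.3×0.316 = 162.52 t/h of component A reaches R, so R = 162.52/0.416 = 390.67 t/h and vapour = 123.63 t/h.
The evaporator receives (1−α)·514.3 of feed at 0.653 component C and removes 0.600 of that component C:
0.600×0.653×(1−α)×514.3 = 123.63
(1−α) = 123.63/201.5 = 0.6135;  α = 0.3865.
Bypass flow = 0.3865×514.3 = 198.76 t/h.

198.8 t/h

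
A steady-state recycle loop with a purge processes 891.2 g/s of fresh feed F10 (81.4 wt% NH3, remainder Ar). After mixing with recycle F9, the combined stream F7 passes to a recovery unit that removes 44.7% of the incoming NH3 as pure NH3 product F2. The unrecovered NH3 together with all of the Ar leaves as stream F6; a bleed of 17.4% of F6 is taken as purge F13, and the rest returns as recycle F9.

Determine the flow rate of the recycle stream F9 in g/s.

1397 g/s

Ar enters only via F10 and leaves only via the purge: 891.2×0.186 = 0.174×(Ar in F6), and the recovery unit passes all Ar, so Ar in F7 = Ar in F6 = 952.66 g/s.
NH3 in F7: m_A = 891.2×0.814 + (1−0.174)·(1−0.447)·m_A, so m_A = 725.44/0.5432 = 1335.4 g/s.
F6 = (1−0.447)×1335.4 + 952.66 = 1691.2 g/s.
Recycle F9 = (1−0.174)×1691.2 = 1396.9 g/s.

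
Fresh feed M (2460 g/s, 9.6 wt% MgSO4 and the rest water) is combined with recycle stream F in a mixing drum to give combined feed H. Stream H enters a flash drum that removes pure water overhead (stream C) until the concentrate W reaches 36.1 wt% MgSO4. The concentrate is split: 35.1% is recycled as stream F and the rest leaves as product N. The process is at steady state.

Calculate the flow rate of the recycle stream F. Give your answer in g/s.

Overall MgSO4 balance (none leaves overhead): MgSO4 in fresh feed = MgSO4 in product, i.e. 2460×0.096 = (1−0.351)·W·0.361.
W = 236.16/(0.361×0.649) = 1008 g/s.
Recycle F = 0.351×1008 = 353.8 g/s.

353.8 g/s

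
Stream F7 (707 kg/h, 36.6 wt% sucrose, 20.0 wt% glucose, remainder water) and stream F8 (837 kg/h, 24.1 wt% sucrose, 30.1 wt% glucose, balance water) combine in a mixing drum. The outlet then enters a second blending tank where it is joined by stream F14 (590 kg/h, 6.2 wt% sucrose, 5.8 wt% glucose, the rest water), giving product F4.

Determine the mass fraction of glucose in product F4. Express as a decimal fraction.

0.2004

Overall, product flow = 2134 kg/h.
glucose in = 707×0.200 + 837×0.301 + 590×0.058 = 427.56 kg/h.
glucose fraction in F4 = 0.2004.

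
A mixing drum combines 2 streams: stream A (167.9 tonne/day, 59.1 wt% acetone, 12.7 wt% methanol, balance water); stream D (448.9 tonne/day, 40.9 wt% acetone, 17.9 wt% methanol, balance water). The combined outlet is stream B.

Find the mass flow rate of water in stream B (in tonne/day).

water out = water in = 167.9×0.282 + 448.9×0.412 = 232.29 tonne/day.

232.3 tonne/day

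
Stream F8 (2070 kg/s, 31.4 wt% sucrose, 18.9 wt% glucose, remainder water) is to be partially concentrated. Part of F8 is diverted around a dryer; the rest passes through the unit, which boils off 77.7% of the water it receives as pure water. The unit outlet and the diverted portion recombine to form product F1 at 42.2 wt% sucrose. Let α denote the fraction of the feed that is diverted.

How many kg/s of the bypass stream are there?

698.2 kg/s

All 2070×0.314 = 649.98 kg/s of sucrose reaches F1, so F1 = 649.98/0.422 = 1540.2 kg/s and vapour = 529.76 kg/s.
The evaporator receives (1−α)·2070 of feed at 0.497 water and removes 0.777 of that water:
0.777×0.497×(1−α)×2070 = 529.76
(1−α) = 529.76/799.37 = 0.6627;  α = 0.3373.
Bypass flow = 0.3373×2070 = 698.16 kg/s.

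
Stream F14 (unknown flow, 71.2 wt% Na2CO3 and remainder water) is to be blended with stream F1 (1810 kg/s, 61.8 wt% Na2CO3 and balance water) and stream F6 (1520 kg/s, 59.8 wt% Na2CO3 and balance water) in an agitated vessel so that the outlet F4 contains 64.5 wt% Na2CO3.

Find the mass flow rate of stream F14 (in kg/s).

Let F14 be the unknown flow. Total out = 3330 + F14.
Na2CO3 balance: 2027.5 + 0.712·F14 = 0.645·(3330 + F14)
(0.712 − 0.645)·F14 = 0.645×3330 − 2027.5 = 120.31
F14 = 120.31 / 0.067 = 1795.7 kg/s

1796 kg/s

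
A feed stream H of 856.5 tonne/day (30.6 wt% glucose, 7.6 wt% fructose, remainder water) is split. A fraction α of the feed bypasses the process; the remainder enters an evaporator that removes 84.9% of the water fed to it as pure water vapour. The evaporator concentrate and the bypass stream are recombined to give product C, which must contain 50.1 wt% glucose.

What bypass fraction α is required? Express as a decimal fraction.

0.258

All 856.5×0.306 = 262.09 tonne/day of glucose reaches C, so C = 262.09/0.501 = 523.13 tonne/day and vapour = 333.37 tonne/day.
The evaporator receives (1−α)·856.5 of feed at 0.618 water and removes 0.849 of that water:
0.849×0.618×(1−α)×856.5 = 333.37
(1−α) = 333.37/449.39 = 0.7418;  α = 0.2582.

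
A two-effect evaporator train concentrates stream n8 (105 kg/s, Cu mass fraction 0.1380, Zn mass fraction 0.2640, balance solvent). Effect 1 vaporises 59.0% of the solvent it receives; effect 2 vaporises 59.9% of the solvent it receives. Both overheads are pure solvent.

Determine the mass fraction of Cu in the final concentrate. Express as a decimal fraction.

solvent in feed = 105×0.598 = 62.79 kg/s.
After stage 1: solvent left = (1−0.590)×62.79 = 25.744; stream total = 67.954 kg/s.
After stage 2: solvent left = (1−0.599)×25.744 = 10.323; final concentrate = 52.533 kg/s.
Cu fraction = 14.49/52.533 = 0.2758.

0.2758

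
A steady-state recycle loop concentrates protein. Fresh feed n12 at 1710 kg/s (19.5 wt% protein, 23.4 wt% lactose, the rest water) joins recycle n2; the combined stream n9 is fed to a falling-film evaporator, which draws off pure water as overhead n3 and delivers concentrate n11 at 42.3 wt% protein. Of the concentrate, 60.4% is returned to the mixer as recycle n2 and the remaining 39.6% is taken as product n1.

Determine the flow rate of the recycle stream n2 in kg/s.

1202 kg/s

Overall protein balance (none leaves overhead): protein in fresh feed = protein in product, i.e. 1710×0.195 = (1−0.604)·n11·0.423.
n11 = 333.45/(0.423×0.396) = 1990.7 kg/s.
Recycle n2 = 0.604×1990.7 = 1202.4 kg/s.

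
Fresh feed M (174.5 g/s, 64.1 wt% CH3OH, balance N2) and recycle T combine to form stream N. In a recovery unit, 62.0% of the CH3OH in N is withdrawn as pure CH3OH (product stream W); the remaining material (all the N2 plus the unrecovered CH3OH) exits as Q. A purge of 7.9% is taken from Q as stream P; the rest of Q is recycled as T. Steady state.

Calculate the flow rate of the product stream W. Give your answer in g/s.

CH3OH in N: m_A = 174.5×0.641 + (1−0.079)·(1−0.620)·m_A, so m_A = 111.85/0.6500 = 172.08 g/s.
Product W = 0.620×172.08 = 106.69 g/s.

106.7 g/s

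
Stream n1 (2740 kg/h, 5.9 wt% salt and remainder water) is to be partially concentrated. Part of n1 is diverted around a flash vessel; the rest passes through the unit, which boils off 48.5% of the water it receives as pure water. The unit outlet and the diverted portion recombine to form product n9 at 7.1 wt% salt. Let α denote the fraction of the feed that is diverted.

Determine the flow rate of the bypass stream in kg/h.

1725 kg/h

All 2740×0.059 = 161.66 kg/h of salt reaches n9, so n9 = 161.66/0.071 = 2276.9 kg/h and vapour = 463.1 kg/h.
The evaporator receives (1−α)·2740 of feed at 0.941 water and removes 0.485 of that water:
0.485×0.941×(1−α)×2740 = 463.1
(1−α) = 463.1/1250.5 = 0.3703;  α = 0.6297.
Bypass flow = 0.6297×2740 = 1725.3 kg/h.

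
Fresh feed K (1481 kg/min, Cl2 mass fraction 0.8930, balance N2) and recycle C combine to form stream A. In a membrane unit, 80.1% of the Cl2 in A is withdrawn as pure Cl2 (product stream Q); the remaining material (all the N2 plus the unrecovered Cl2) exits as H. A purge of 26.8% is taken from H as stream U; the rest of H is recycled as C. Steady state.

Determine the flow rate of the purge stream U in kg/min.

N2 enters only via K and leaves only via the purge: 1481×0.107 = 0.268×(N2 in H), and the membrane unit passes all N2, so N2 in A = N2 in H = 591.29 kg/min.
Cl2 in A: m_A = 1481×0.893 + (1−0.268)·(1−0.801)·m_A, so m_A = 1322.5/0.8543 = 1548 kg/min.
H = (1−0.801)×1548 + 591.29 = 899.35 kg/min.
Purge U = 0.268×899.35 = 241.03 kg/min.

241 kg/min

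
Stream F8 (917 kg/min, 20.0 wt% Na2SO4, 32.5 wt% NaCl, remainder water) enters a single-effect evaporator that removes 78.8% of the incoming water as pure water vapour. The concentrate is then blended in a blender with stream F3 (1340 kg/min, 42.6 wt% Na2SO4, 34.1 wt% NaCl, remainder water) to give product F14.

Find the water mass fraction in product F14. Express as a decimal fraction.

0.211

Vapour removed = 0.788×0.475×917 = 343.23 kg/min; concentrate = 573.77 kg/min.
water reaching the mixer = 92.342 (from concentrate) + 1340×0.233 = 404.56 kg/min.
Product flow = 573.77 + 1340 = 1913.8 kg/min; water fraction = 0.211.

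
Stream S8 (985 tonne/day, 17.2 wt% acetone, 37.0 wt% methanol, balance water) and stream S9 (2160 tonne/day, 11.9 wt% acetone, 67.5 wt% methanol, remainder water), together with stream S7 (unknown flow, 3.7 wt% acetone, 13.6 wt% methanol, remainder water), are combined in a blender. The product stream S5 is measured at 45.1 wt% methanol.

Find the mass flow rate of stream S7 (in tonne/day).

1283 tonne/day

Let S7 be the unknown flow. Total out = 3145 + S7.
methanol balance: 1822.5 + 0.136·S7 = 0.451·(3145 + S7)
(0.136 − 0.451)·S7 = 0.451×3145 − 1822.5 = -404.06
S7 = -404.06 / -0.315 = 1282.7 tonne/day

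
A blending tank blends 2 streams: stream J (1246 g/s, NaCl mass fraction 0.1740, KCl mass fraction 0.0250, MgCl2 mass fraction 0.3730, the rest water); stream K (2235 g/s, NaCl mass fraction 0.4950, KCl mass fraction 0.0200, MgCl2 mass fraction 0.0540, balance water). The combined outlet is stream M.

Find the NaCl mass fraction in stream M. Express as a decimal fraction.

Total flow out = 1246 + 2235 = 3481 g/s.
NaCl in = 1246×0.174 + 2235×0.495 = 1323.1 g/s.
NaCl mass fraction in M = 1323.1/3481 = 0.3801.

0.3801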